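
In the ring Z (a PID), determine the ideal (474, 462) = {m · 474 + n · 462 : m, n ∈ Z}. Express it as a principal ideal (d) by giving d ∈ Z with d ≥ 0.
(474, 462) = (6); d = 6

In the PID Z, (a, b) is generated by gcd(a, b). Compute gcd(474, 462) with the extended Euclidean algorithm, tracking rows (r, s, t) with s·474 + t·462 = r:
  row A: (474, 1, 0)   [1·474 + 0·462 = 474]
  row B: (462, 0, 1)   [0·474 + 1·462 = 462]
  474 = 1·462 + 12   → row C = row A − 1·row B = (12, 1, −1)   [check: 1·474 − 1·462 = 12]
  462 = 38·12 + 6   → row D = row B − 38·row C = (6, −38, 39)   [check: −38·474 + 39·462 = 6]
  12 = 2·6 + 0   → remainder 0, stop. gcd = 6 (last nonzero row D).
So gcd(474, 462) = 6, with Bézout identity −38·474 + 39·462 = 6. Containment (⊇): the Bézout identity exhibits 6 as an element of (474, 462), giving (6) ⊆ (474, 462). Containment (⊆): since 6 | 474 and 6 | 462 (474 = 6·79, 462 = 6·77), every Z-linear combination of 474 and 462 is divisible by 6, so (474, 462) ⊆ (6). Therefore (474, 462) = (6), d = 6.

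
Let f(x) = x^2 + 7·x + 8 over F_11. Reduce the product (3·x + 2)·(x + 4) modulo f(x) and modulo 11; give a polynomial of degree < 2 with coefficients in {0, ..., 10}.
a · b ≡ 4·x + 6 (mod f(x))

Multiply as integer polynomials: a · b = 3·x^2 + 14·x + 8. Reducing coefficients mod 11: a · b ≡ 3·x^2 + 3·x + 8. Now divide by f(x) = x^2 + 7·x + 8 in F_11[x], eliminating the leading term at each step:
  leading term 3·x^2: subtract (3)·f(x) = 3·x^2 + 10·x + 2, leaving 4·x + 6 (coefficients mod 11)
The degree is now < 2, so this is the remainder. Hence a · b ≡ 4·x + 6 in F_11[x]/(f).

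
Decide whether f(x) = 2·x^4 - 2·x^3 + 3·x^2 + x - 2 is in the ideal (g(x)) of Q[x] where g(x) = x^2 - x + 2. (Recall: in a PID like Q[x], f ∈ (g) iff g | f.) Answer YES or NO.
YES

In Q[x] the ideal (g) consists of all multiples of g, so f ∈ (g) iff g | f, i.e. iff the remainder of f on division by g is 0. Divide f by g (g is monic, so eliminate the leading term of the running remainder at each step):
  leading term 2·x^4: subtract (2·x^2)·g(x) = 2·x^4 - 2·x^3 + 4·x^2, leaving -x^2 + x - 2
  leading term -x^2: subtract (-1)·g(x) = -x^2 + x - 2, leaving 0
The remainder is 0, so f(x) = g(x) · h(x) with h(x) = 2·x^2 - 1. Hence g | f, i.e. f ∈ (g).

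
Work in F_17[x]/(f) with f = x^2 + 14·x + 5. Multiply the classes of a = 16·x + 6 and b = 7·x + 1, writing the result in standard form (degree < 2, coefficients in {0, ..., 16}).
Multiply as integer polynomials: a · b = 112·x^2 + 58·x + 6. Reducing coefficients mod 17: a · b ≡ 10·x^2 + 7·x + 6. Now divide by f(x) = x^2 + 14·x + 5 in F_17[x], eliminating the leading term at each step:
  leading term 10·x^2: subtract (10)·f(x) = 10·x^2 + 4·x + 16, leaving 3·x + 7 (coefficients mod 17)
The degree is now < 2, so this is the remainder. Hence a · b ≡ 3·x + 7 in F_17[x]/(f).

Final answer: a · b ≡ 3·x + 7 (mod f(x))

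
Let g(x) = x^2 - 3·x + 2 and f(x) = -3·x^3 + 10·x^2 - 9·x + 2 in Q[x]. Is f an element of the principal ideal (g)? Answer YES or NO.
YES

In Q[x] the ideal (g) consists of all multiples of g, so f ∈ (g) iff g | f, i.e. iff the remainder of f on division by g is 0. Divide f by g (g is monic, so eliminate the leading term of the running remainder at each step):
  leading term -3·x^3: subtract (-3·x)·g(x) = -3·x^3 + 9·x^2 - 6·x, leaving x^2 - 3·x + 2
  leading term x^2: subtract (1)·g(x) = x^2 - 3·x + 2, leaving 0
The remainder is 0, so f(x) = g(x) · h(x) with h(x) = 1 - 3·x. Hence g | f, i.e. f ∈ (g).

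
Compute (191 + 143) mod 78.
Reduce the summands first: 191 ≡ 35, 143 ≡ 65 (mod 78), so 191 + 143 ≡ 35 + 65 (mod 78). 35 + 65 = 100; 100 = 1·78 + 22, so (191 + 143) mod 78 = 22.

Final answer: 22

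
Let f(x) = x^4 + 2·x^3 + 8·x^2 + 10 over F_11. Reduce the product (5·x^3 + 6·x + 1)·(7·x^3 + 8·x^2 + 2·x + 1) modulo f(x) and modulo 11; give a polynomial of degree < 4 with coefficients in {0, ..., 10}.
a · b ≡ 9·x^3 + 2·x^2 + 9 (mod f(x))

Multiply as integer polynomials: a · b = 35·x^6 + 40·x^5 + 52·x^4 + 60·x^3 + 20·x^2 + 8·x + 1. Reducing coefficients mod 11: a · b ≡ 2·x^6 + 7·x^5 + 8·x^4 + 5·x^3 + 9·x^2 + 8·x + 1. Now divide by f(x) = x^4 + 2·x^3 + 8·x^2 + 10 in F_11[x], eliminating the leading term at each step:
  leading term 2·x^6: subtract (2·x^2)·f(x) = 2·x^6 + 4·x^5 + 5·x^4 + 9·x^2, leaving 3·x^5 + 3·x^4 + 5·x^3 + 8·x + 1 (coefficients mod 11)
  leading term 3·x^5: subtract (3·x)·f(x) = 3·x^5 + 6·x^4 + 2·x^3 + 8·x, leaving 8·x^4 + 3·x^3 + 1 (coefficients mod 11)
  leading term 8·x^4: subtract (8)·f(x) = 8·x^4 + 5·x^3 + 9·x^2 + 3, leaving 9·x^3 + 2·x^2 + 9 (coefficients mod 11)
The degree is now < 4, so this is the remainder. Hence a · b ≡ 9·x^3 + 2·x^2 + 9 in F_11[x]/(f).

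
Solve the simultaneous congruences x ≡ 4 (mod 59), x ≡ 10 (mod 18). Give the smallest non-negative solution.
The moduli 59, 18 are pairwise coprime, so by the CRT there is a unique solution mod 59·18 = 1062.
Solve by successive substitution. Start with x ≡ 4 (mod 59).
  Combine with x ≡ 10 (mod 18): write x = 4 + 59·t and require 4 + 59·t ≡ 10 (mod 18), i.e. 59·t ≡ 10 − 4 ≡ 6 (mod 18). Since 59^(−1) ≡ 11 (mod 18) (59 ≡ 5 (mod 18)), t ≡ 11·6 ≡ 12 (mod 18). So x ≡ 4 + 59·12 = 712 (mod 1062).
Unique solution in [0, 1062): x = 712.

Final answer: x ≡ 712 (mod 1062); the representative in [0, 1062) is 712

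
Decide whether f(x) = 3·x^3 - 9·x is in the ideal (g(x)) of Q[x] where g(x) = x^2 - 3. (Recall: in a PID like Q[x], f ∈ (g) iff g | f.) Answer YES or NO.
YES

In Q[x] the ideal (g) consists of all multiples of g, so f ∈ (g) iff g | f, i.e. iff the remainder of f on division by g is 0. Divide f by g (g is monic, so eliminate the leading term of the running remainder at each step):
  leading term 3·x^3: subtract (3·x)·g(x) = 3·x^3 - 9·x, leaving 0
The remainder is 0, so f(x) = g(x) · h(x) with h(x) = 3·x. Hence g | f, i.e. f ∈ (g).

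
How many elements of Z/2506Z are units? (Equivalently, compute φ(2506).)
An element a ∈ Z/2506Z is a unit iff gcd(a, 2506) = 1, so the number of units is φ(2506). φ is multiplicative, with φ(p^e) = p^e − p^(e−1). Factorise 2506 = 2 · 7 · 179. Then
  φ(2506) = (2 − 1) · (7 − 1) · (179 − 1) = 1 · 6 · 178 = 1068.

Final answer: Z/2506Z has φ(2506) = 1068 units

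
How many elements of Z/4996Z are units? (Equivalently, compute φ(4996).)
Z/4996Z has φ(4996) = 2496 units

An element a ∈ Z/4996Z is a unit iff gcd(a, 4996) = 1, so the number of units is φ(4996). φ is multiplicative, with φ(p^e) = p^e − p^(e−1). Factorise 4996 = 2^2 · 1249. Then
  φ(4996) = (2^2 − 2^1) · (1249 − 1) = 2 · 1248 = 2496.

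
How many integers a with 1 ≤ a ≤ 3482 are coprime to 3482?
1740

The number of a ∈ {1, ..., 3482} with gcd(a, 3482) = 1 is by definition Euler's totient φ(3482). φ is multiplicative, with φ(p^e) = p^e − p^(e−1). Factorise 3482 = 2 · 1741. Then
  φ(3482) = (2 − 1) · (1741 − 1) = 1 · 1740 = 1740.
So there are 1740 such integers.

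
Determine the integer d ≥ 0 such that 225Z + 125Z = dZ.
(225, 125) = (25); d = 25

In the PID Z, (a, b) is generated by gcd(a, b). Compute gcd(225, 125) with the extended Euclidean algorithm, tracking rows (r, s, t) with s·225 + t·125 = r:
  row A: (225, 1, 0)   [1·225 + 0·125 = 225]
  row B: (125, 0, 1)   [0·225 + 1·125 = 125]
  225 = 1·125 + 100   → row C = row A − 1·row B = (100, 1, −1)   [check: 1·225 − 1·125 = 100]
  125 = 1·100 + 25   → row D = row B − 1·row C = (25, −1, 2)   [check: −1·225 + 2·125 = 25]
  100 = 4·25 + 0   → remainder 0, stop. gcd = 25 (last nonzero row D).
So gcd(225, 125) = 25, with Bézout identity −1·225 + 2·125 = 25. Containment (⊇): the Bézout identity exhibits 25 as an element of (225, 125), giving (25) ⊆ (225, 125). Containment (⊆): since 25 | 225 and 25 | 125 (225 = 25·9, 125 = 25·5), every Z-linear combination of 225 and 125 is divisible by 25, so (225, 125) ⊆ (25). Therefore (225, 125) = (25), d = 25.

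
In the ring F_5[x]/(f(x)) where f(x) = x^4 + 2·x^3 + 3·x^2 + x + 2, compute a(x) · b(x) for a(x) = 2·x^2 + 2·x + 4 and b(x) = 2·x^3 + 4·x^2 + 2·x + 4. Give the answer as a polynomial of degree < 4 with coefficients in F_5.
a · b ≡ 2·x^2 + 4·x + 3 (mod f(x))

Multiply as integer polynomials: a · b = 4·x^5 + 12·x^4 + 20·x^3 + 28·x^2 + 16·x + 16. Reducing coefficients mod 5: a · b ≡ 4·x^5 + 2·x^4 + 3·x^2 + x + 1. Now divide by f(x) = x^4 + 2·x^3 + 3·x^2 + x + 2 in F_5[x], eliminating the leading term at each step:
  leading term 4·x^5: subtract (4·x)·f(x) = 4·x^5 + 3·x^4 + 2·x^3 + 4·x^2 + 3·x, leaving 4·x^4 + 3·x^3 + 4·x^2 + 3·x + 1 (coefficients mod 5)
  leading term 4·x^4: subtract (4)·f(x) = 4·x^4 + 3·x^3 + 2·x^2 + 4·x + 3, leaving 2·x^2 + 4·x + 3 (coefficients mod 5)
The degree is now < 4, so this is the remainder. Hence a · b ≡ 2·x^2 + 4·x + 3 in F_5[x]/(f).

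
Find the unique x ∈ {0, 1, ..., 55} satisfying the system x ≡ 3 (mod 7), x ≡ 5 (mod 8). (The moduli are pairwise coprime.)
x ≡ 45 (mod 56); the representative in [0, 56) is 45

The moduli 7, 8 are pairwise coprime, so by the CRT there is a unique solution mod 7·8 = 56.
Solve by successive substitution. Start with x ≡ 3 (mod 7).
  Combine with x ≡ 5 (mod 8): write x = 3 + 7·t and require 3 + 7·t ≡ 5 (mod 8), i.e. 7·t ≡ 5 − 3 ≡ 2 (mod 8). Since 7^(−1) ≡ 7 (mod 8), t ≡ 7·2 ≡ 6 (mod 8). So x ≡ 3 + 7·6 = 45 (mod 56).
Unique solution in [0, 56): x = 45.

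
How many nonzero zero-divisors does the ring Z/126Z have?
Z/126Z has 89 nonzero zero-divisors

In Z/126Z each nonzero element is either a unit (gcd with 126 is 1) or a zero-divisor (gcd > 1). The number of units is φ(126): factorise 126 = 2 · 3^2 · 7, so φ(126) = (2 − 1) · (3^2 − 3^1) · (7 − 1) = 1 · 6 · 6 = 36. The nonzero elements number 126 − 1 = 125. Hence the nonzero zero-divisors number 125 − 36 = 89.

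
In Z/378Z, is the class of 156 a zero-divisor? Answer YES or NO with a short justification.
gcd(156, 378) = 6 > 1, so 156 is not a unit in Z/378Z. In Z/nZ every nonzero non-unit is a zero-divisor: explicitly, take b = 378/gcd = 63 ≠ 0 (mod 378); then 156·63 = 9828 = 26·378, i.e. 156·63 ≡ 0 (mod 378). So 156 is a zero-divisor.

Final answer: YES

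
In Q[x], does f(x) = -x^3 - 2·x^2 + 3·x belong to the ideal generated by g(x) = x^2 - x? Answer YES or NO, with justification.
YES

In Q[x] the ideal (g) consists of all multiples of g, so f ∈ (g) iff g | f, i.e. iff the remainder of f on division by g is 0. Divide f by g (g is monic, so eliminate the leading term of the running remainder at each step):
  leading term -x^3: subtract (-x)·g(x) = -x^3 + x^2, leaving -3·x^2 + 3·x
  leading term -3·x^2: subtract (-3)·g(x) = -3·x^2 + 3·x, leaving 0
The remainder is 0, so f(x) = g(x) · h(x) with h(x) = -x - 3. Hence g | f, i.e. f ∈ (g).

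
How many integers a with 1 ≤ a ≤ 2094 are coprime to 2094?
696

The number of a ∈ {1, ..., 2094} with gcd(a, 2094) = 1 is by definition Euler's totient φ(2094). φ is multiplicative, with φ(p^e) = p^e − p^(e−1). Factorise 2094 = 2 · 3 · 349. Then
  φ(2094) = (2 − 1) · (3 − 1) · (349 − 1) = 1 · 2 · 348 = 696.
So there are 696 such integers.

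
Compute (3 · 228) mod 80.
Reduce the factors first: 228 ≡ 68 (mod 80), so 3 · 228 ≡ 3 · 68 (mod 80). 3 · 68 = 204. Dividing by 80: 204 = 2·80 + 44. So (3 · 228) mod 80 = 44.

Final answer: 44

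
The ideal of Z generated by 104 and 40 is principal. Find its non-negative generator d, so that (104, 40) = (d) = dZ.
In the PID Z, (a, b) is generated by gcd(a, b). Compute gcd(104, 40) with the extended Euclidean algorithm, tracking rows (r, s, t) with s·104 + t·40 = r:
  row A: (104, 1, 0)   [1·104 + 0·40 = 104]
  row B: (40, 0, 1)   [0·104 + 1·40 = 40]
  104 = 2·40 + 24   → row C = row A − 2·row B = (24, 1, −2)   [check: 1·104 − 2·40 = 24]
  40 = 1·24 + 16   → row D = row B − 1·row C = (16, −1, 3)   [check: −1·104 + 3·40 = 16]
  24 = 1·16 + 8   → row E = row C − 1·row D = (8, 2, −5)   [check: 2·104 − 5·40 = 8]
  16 = 2·8 + 0   → remainder 0, stop. gcd = 8 (last nonzero row E).
So gcd(104, 40) = 8, with Bézout identity 2·104 − 5·40 = 8. Containment (⊇): the Bézout identity exhibits 8 as an element of (104, 40), giving (8) ⊆ (104, 40). Containment (⊆): since 8 | 104 and 8 | 40 (104 = 8·13, 40 = 8·5), every Z-linear combination of 104 and 40 is divisible by 8, so (104, 40) ⊆ (8). Therefore (104, 40) = (8), d = 8.

Final answer: (104, 40) = (8); d = 8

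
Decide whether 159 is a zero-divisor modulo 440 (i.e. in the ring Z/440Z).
NO

gcd(159, 440) = 1, so 159 is a unit in Z/440Z (it has a multiplicative inverse). A unit cannot be a zero-divisor: if 159·b ≡ 0 then multiplying both sides by 159^(−1) gives b ≡ 0. So 159 is not a zero-divisor.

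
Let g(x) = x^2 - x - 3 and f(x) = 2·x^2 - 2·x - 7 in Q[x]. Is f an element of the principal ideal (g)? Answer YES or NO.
In Q[x] the ideal (g) consists of all multiples of g, so f ∈ (g) iff g | f, i.e. iff the remainder of f on division by g is 0. Divide f by g (g is monic, so eliminate the leading term of the running remainder at each step):
  leading term 2·x^2: subtract (2)·g(x) = 2·x^2 - 2·x - 6, leaving -1
The remainder r(x) = -1 ≠ 0 (and deg r < deg g), so g ∤ f, i.e. f ∉ (g).

Final answer: NO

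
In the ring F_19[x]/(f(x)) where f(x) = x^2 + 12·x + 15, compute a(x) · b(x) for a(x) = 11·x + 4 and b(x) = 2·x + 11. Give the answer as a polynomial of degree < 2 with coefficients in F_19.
Multiply as integer polynomials: a · b = 22·x^2 + 129·x + 44. Reducing coefficients mod 19: a · b ≡ 3·x^2 + 15·x + 6. Now divide by f(x) = x^2 + 12·x + 15 in F_19[x], eliminating the leading term at each step:
  leading term 3·x^2: subtract (3)·f(x) = 3·x^2 + 17·x + 7, leaving 17·x + 18 (coefficients mod 19)
The degree is now < 2, so this is the remainder. Hence a · b ≡ 17·x + 18 in F_19[x]/(f).

Final answer: a · b ≡ 17·x + 18 (mod f(x))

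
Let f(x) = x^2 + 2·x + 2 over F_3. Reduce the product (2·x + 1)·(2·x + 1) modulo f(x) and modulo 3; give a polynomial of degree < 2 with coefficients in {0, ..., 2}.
a · b ≡ 2·x + 2 (mod f(x))

Multiply as integer polynomials: a · b = 4·x^2 + 4·x + 1. Reducing coefficients mod 3: a · b ≡ x^2 + x + 1. Now divide by f(x) = x^2 + 2·x + 2 in F_3[x], eliminating the leading term at each step:
  leading term x^2: subtract (1)·f(x) = x^2 + 2·x + 2, leaving 2·x + 2 (coefficients mod 3)
The degree is now < 2, so this is the remainder. Hence a · b ≡ 2·x + 2 in F_3[x]/(f).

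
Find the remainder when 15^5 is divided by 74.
61

Use repeated squaring. Binary(5) = 101. Walk through the bits of the exponent 5 left-to-right: at each bit after the leading one, square the running value, then multiply by 15 if the bit is 1 (always reducing mod 74):
  bit 1 = 1 (leading): start with 15.
  bit 2 = 0: square 15^2 = 225 ≡ 3 (mod 74).
  bit 3 = 1: square 3^2 = 9; bit is 1, so multiply 9·15 = 135 ≡ 61 (mod 74).
Final value: 15^5 ≡ 61 (mod 74).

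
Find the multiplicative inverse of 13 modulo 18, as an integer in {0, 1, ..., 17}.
Apply the extended Euclidean algorithm to (18, 13), tracking rows (r, s, t) with s·18 + t·13 = r. Each division r_prev = q·r_cur + r_new produces the new row as (previous row) − q·(current row):
  row A: (18, 1, 0)   [1·18 + 0·13 = 18]
  row B: (13, 0, 1)   [0·18 + 1·13 = 13]
  18 = 1·13 + 5   → row C = row A − 1·row B = (5, 1, −1)   [check: 1·18 − 1·13 = 5]
  13 = 2·5 + 3   → row D = row B − 2·row C = (3, −2, 3)   [check: −2·18 + 3·13 = 3]
  5 = 1·3 + 2   → row E = row C − 1·row D = (2, 3, −4)   [check: 3·18 − 4·13 = 2]
  3 = 1·2 + 1   → row F = row D − 1·row E = (1, −5, 7)   [check: −5·18 + 7·13 = 1]
  2 = 2·1 + 0   → remainder 0, stop. gcd = 1 (last nonzero row F).
The gcd is 1, so 13 is invertible mod 18. The last nonzero row gives −5·18 + 7·13 = 1, so t = 7. So 13^(−1) ≡ 7 (mod 18). Verify: 13 · 7 = 91 ≡ 1 (mod 18). ✓

Final answer: 13^(−1) ≡ 7 (mod 18)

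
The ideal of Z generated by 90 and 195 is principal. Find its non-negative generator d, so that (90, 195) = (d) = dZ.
(90, 195) = (15); d = 15

In the PID Z, (a, b) is generated by gcd(a, b). Compute gcd(195, 90) with the extended Euclidean algorithm, tracking rows (r, s, t) with s·195 + t·90 = r:
  row A: (195, 1, 0)   [1·195 + 0·90 = 195]
  row B: (90, 0, 1)   [0·195 + 1·90 = 90]
  195 = 2·90 + 15   → row C = row A − 2·row B = (15, 1, −2)   [check: 1·195 − 2·90 = 15]
  90 = 6·15 + 0   → remainder 0, stop. gcd = 15 (last nonzero row C).
So gcd(90, 195) = 15, with Bézout identity 1·195 − 2·90 = 15. Containment (⊇): the Bézout identity exhibits 15 as an element of (90, 195), giving (15) ⊆ (90, 195). Containment (⊆): since 15 | 90 and 15 | 195 (90 = 15·6, 195 = 15·13), every Z-linear combination of 90 and 195 is divisible by 15, so (90, 195) ⊆ (15). Therefore (90, 195) = (15), d = 15.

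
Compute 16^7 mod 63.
16

Use repeated squaring. Binary(7) = 111. Walk through the bits of the exponent 7 left-to-right: at each bit after the leading one, square the running value, then multiply by 16 if the bit is 1 (always reducing mod 63):
  bit 1 = 1 (leading): start with 16.
  bit 2 = 1: square 16^2 = 256 ≡ 4; bit is 1, so multiply 4·16 = 64 ≡ 1 (mod 63).
  bit 3 = 1: square 1^2 = 1; bit is 1, so multiply 1·16 = 16 (mod 63).
Final value: 16^7 ≡ 16 (mod 63).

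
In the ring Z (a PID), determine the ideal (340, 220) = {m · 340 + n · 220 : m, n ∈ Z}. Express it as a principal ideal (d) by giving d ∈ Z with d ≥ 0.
In the PID Z, (a, b) is generated by gcd(a, b). Compute gcd(340, 220) with the extended Euclidean algorithm, tracking rows (r, s, t) with s·340 + t·220 = r:
  row A: (340, 1, 0)   [1·340 + 0·220 = 340]
  row B: (220, 0, 1)   [0·340 + 1·220 = 220]
  340 = 1·220 + 120   → row C = row A − 1·row B = (120, 1, −1)   [check: 1·340 − 1·220 = 120]
  220 = 1·120 + 100   → row D = row B − 1·row C = (100, −1, 2)   [check: −1·340 + 2·220 = 100]
  120 = 1·100 + 20   → row E = row C − 1·row D = (20, 2, −3)   [check: 2·340 − 3·220 = 20]
  100 = 5·20 + 0   → remainder 0, stop. gcd = 20 (last nonzero row E).
So gcd(340, 220) = 20, with Bézout identity 2·340 − 3·220 = 20. Containment (⊇): the Bézout identity exhibits 20 as an element of (340, 220), giving (20) ⊆ (340, 220). Containment (⊆): since 20 | 340 and 20 | 220 (340 = 20·17, 220 = 20·11), every Z-linear combination of 340 and 220 is divisible by 20, so (340, 220) ⊆ (20). Therefore (340, 220) = (20), d = 20.

Final answer: (340, 220) = (20); d = 20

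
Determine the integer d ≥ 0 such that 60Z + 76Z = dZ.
In the PID Z, (a, b) is generated by gcd(a, b). Compute gcd(76, 60) with the extended Euclidean algorithm, tracking rows (r, s, t) with s·76 + t·60 = r:
  row A: (76, 1, 0)   [1·76 + 0·60 = 76]
  row B: (60, 0, 1)   [0·76 + 1·60 = 60]
  76 = 1·60 + 16   → row C = row A − 1·row B = (16, 1, −1)   [check: 1·76 − 1·60 = 16]
  60 = 3·16 + 12   → row D = row B − 3·row C = (12, −3, 4)   [check: −3·76 + 4·60 = 12]
  16 = 1·12 + 4   → row E = row C − 1·row D = (4, 4, −5)   [check: 4·76 − 5·60 = 4]
  12 = 3·4 + 0   → remainder 0, stop. gcd = 4 (last nonzero row E).
So gcd(60, 76) = 4, with Bézout identity 4·76 − 5·60 = 4. Containment (⊇): the Bézout identity exhibits 4 as an element of (60, 76), giving (4) ⊆ (60, 76). Containment (⊆): since 4 | 60 and 4 | 76 (60 = 4·15, 76 = 4·19), every Z-linear combination of 60 and 76 is divisible by 4, so (60, 76) ⊆ (4). Therefore (60, 76) = (4), d = 4.

Final answer: (60, 76) = (4); d = 4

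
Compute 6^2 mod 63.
36

Use repeated squaring. Binary(2) = 10. Walk through the bits of the exponent 2 left-to-right: at each bit after the leading one, square the running value, then multiply by 6 if the bit is 1 (always reducing mod 63):
  bit 1 = 1 (leading): start with 6.
  bit 2 = 0: square 6^2 = 36 (mod 63).
Final value: 6^2 ≡ 36 (mod 63).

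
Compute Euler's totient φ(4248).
φ(4248) = 1392

φ is multiplicative, with φ(p^e) = p^e − p^(e−1). Factorise 4248 = 2^3 · 3^2 · 59. Then
  φ(4248) = (2^3 − 2^2) · (3^2 − 3^1) · (59 − 1) = 4 · 6 · 58 = 1392.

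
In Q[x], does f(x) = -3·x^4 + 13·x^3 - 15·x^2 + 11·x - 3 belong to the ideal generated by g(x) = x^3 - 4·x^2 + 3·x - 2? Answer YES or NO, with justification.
In Q[x] the ideal (g) consists of all multiples of g, so f ∈ (g) iff g | f, i.e. iff the remainder of f on division by g is 0. Divide f by g (g is monic, so eliminate the leading term of the running remainder at each step):
  leading term -3·x^4: subtract (-3·x)·g(x) = -3·x^4 + 12·x^3 - 9·x^2 + 6·x, leaving x^3 - 6·x^2 + 5·x - 3
  leading term x^3: subtract (1)·g(x) = x^3 - 4·x^2 + 3·x - 2, leaving -2·x^2 + 2·x - 1
The remainder r(x) = -2·x^2 + 2·x - 1 ≠ 0 (and deg r < deg g), so g ∤ f, i.e. f ∉ (g).

Final answer: NO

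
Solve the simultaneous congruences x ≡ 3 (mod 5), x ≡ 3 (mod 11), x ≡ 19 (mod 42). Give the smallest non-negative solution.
The moduli 5, 11, 42 are pairwise coprime, so by the CRT there is a unique solution mod 5·11·42 = 2310.
Solve by successive substitution. Start with x ≡ 3 (mod 5).
  Combine with x ≡ 3 (mod 11): write x = 3 + 5·t and require 3 + 5·t ≡ 3 (mod 11), i.e. 5·t ≡ 3 − 3 ≡ 0 (mod 11). Since 5^(−1) ≡ 9 (mod 11), t ≡ 9·0 ≡ 0 (mod 11). So x ≡ 3 + 5·0 = 3 (mod 55).
  Combine with x ≡ 19 (mod 42): write x = 3 + 55·t and require 3 + 55·t ≡ 19 (mod 42), i.e. 55·t ≡ 19 − 3 ≡ 16 (mod 42). Since 55^(−1) ≡ 13 (mod 42) (55 ≡ 13 (mod 42)), t ≡ 13·16 ≡ 40 (mod 42). So x ≡ 3 + 55·40 = 2203 (mod 2310).
Unique solution in [0, 2310): x = 2203.

Final answer: x ≡ 2203 (mod 2310); the representative in [0, 2310) is 2203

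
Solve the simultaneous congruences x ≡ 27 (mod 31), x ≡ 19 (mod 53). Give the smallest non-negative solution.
The moduli 31, 53 are pairwise coprime, so by the CRT there is a unique solution mod 31·53 = 1643.
Solve by successive substitution. Start with x ≡ 27 (mod 31).
  Combine with x ≡ 19 (mod 53): write x = 27 + 31·t and require 27 + 31·t ≡ 19 (mod 53), i.e. 31·t ≡ 19 − 27 ≡ 45 (mod 53). Since 31^(−1) ≡ 12 (mod 53), t ≡ 12·45 ≡ 10 (mod 53). So x ≡ 27 + 31·10 = 337 (mod 1643).
Unique solution in [0, 1643): x = 337.

Final answer: x ≡ 337 (mod 1643); the representative in [0, 1643) is 337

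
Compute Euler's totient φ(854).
φ(854) = 360

φ is multiplicative, with φ(p^e) = p^e − p^(e−1). Factorise 854 = 2 · 7 · 61. Then
  φ(854) = (2 − 1) · (7 − 1) · (61 − 1) = 1 · 6 · 60 = 360.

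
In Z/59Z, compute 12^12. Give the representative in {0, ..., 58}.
Use repeated squaring. Binary(12) = 1100. Walk through the bits of the exponent 12 left-to-right: at each bit after the leading one, square the running value, then multiply by 12 if the bit is 1 (always reducing mod 59):
  bit 1 = 1 (leading): start with 12.
  bit 2 = 1: square 12^2 = 144 ≡ 26; bit is 1, so multiply 26·12 = 312 ≡ 17 (mod 59).
  bit 3 = 0: square 17^2 = 289 ≡ 53 (mod 59).
  bit 4 = 0: square 53^2 = 2809 ≡ 36 (mod 59).
Final value: 12^12 ≡ 36 (mod 59).

Final answer: 36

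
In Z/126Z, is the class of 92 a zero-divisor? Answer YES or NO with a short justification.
YES

gcd(92, 126) = 2 > 1, so 92 is not a unit in Z/126Z. In Z/nZ every nonzero non-unit is a zero-divisor: explicitly, take b = 126/gcd = 63 ≠ 0 (mod 126); then 92·63 = 5796 = 46·126, i.e. 92·63 ≡ 0 (mod 126). So 92 is a zero-divisor.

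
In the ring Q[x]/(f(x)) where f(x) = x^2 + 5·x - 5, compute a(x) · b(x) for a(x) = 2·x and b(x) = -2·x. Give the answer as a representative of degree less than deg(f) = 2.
a · b ≡ 20·x - 20 (mod f(x))

First multiply in Q[x] without reducing: a · b = -4·x^2. Now divide by f(x) = x^2 + 5·x - 5, eliminating the leading term at each step:
  leading term -4·x^2: subtract (-4)·f(x) = -4·x^2 - 20·x + 20, leaving 20·x - 20
The degree is now < 2, so this is the remainder. Hence a · b ≡ 20·x - 20 in Q[x]/(f).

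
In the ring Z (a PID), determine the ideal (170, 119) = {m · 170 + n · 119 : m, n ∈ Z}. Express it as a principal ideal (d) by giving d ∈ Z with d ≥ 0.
In the PID Z, (a, b) is generated by gcd(a, b). Compute gcd(170, 119) with the extended Euclidean algorithm, tracking rows (r, s, t) with s·170 + t·119 = r:
  row A: (170, 1, 0)   [1·170 + 0·119 = 170]
  row B: (119, 0, 1)   [0·170 + 1·119 = 119]
  170 = 1·119 + 51   → row C = row A − 1·row B = (51, 1, −1)   [check: 1·170 − 1·119 = 51]
  119 = 2·51 + 17   → row D = row B − 2·row C = (17, −2, 3)   [check: −2·170 + 3·119 = 17]
  51 = 3·17 + 0   → remainder 0, stop. gcd = 17 (last nonzero row D).
So gcd(170, 119) = 17, with Bézout identity −2·170 + 3·119 = 17. Containment (⊇): the Bézout identity exhibits 17 as an element of (170, 119), giving (17) ⊆ (170, 119). Containment (⊆): since 17 | 170 and 17 | 119 (170 = 17·10, 119 = 17·7), every Z-linear combination of 170 and 119 is divisible by 17, so (170, 119) ⊆ (17). Therefore (170, 119) = (17), d = 17.

Final answer: (170, 119) = (17); d = 17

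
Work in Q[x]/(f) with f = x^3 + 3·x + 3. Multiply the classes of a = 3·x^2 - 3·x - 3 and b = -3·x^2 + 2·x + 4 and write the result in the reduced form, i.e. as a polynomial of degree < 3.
a · b ≡ 42·x^2 - 36·x - 57 (mod f(x))

First multiply in Q[x] without reducing: a · b = -9·x^4 + 15·x^3 + 15·x^2 - 18·x - 12. Now divide by f(x) = x^3 + 3·x + 3, eliminating the leading term at each step:
  leading term -9·x^4: subtract (-9·x)·f(x) = -9·x^4 - 27·x^2 - 27·x, leaving 15·x^3 + 42·x^2 + 9·x - 12
  leading term 15·x^3: subtract (15)·f(x) = 15·x^3 + 45·x + 45, leaving 42·x^2 - 36·x - 57
The degree is now < 3, so this is the remainder. Hence a · b ≡ 42·x^2 - 36·x - 57 in Q[x]/(f).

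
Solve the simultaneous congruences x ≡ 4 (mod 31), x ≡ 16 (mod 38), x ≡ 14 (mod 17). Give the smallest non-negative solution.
x ≡ 17116 (mod 20026); the representative in [0, 20026) is 17116

The moduli 31, 38, 17 are pairwise coprime, so by the CRT there is a unique solution mod 31·38·17 = 20026.
Solve by successive substitution. Start with x ≡ 4 (mod 31).
  Combine with x ≡ 16 (mod 38): write x = 4 + 31·t and require 4 + 31·t ≡ 16 (mod 38), i.e. 31·t ≡ 16 − 4 ≡ 12 (mod 38). Since 31^(−1) ≡ 27 (mod 38), t ≡ 27·12 ≡ 20 (mod 38). So x ≡ 4 + 31·20 = 624 (mod 1178).
  Combine with x ≡ 14 (mod 17): write x = 624 + 1178·t and require 624 + 1178·t ≡ 14 (mod 17), i.e. 1178·t ≡ 14 − 624 ≡ 2 (mod 17). Since 1178^(−1) ≡ 7 (mod 17) (1178 ≡ 5 (mod 17)), t ≡ 7·2 ≡ 14 (mod 17). So x ≡ 624 + 1178·14 = 17116 (mod 20026).
Unique solution in [0, 20026): x = 17116.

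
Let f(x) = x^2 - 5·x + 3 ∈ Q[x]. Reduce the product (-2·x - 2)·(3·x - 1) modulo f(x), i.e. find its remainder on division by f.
a · b ≡ 20 - 34·x (mod f(x))

First multiply in Q[x] without reducing: a · b = -6·x^2 - 4·x + 2. Now divide by f(x) = x^2 - 5·x + 3, eliminating the leading term at each step:
  leading term -6·x^2: subtract (-6)·f(x) = -6·x^2 + 30·x - 18, leaving 20 - 34·x
The degree is now < 2, so this is the remainder. Hence a · b ≡ 20 - 34·x in Q[x]/(f).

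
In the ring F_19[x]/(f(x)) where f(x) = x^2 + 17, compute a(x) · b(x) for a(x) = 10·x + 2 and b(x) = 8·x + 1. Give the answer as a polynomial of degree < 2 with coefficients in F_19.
a · b ≡ 7·x + 10 (mod f(x))

Multiply as integer polynomials: a · b = 80·x^2 + 26·x + 2. Reducing coefficients mod 19: a · b ≡ 4·x^2 + 7·x + 2. Now divide by f(x) = x^2 + 17 in F_19[x], eliminating the leading term at each step:
  leading term 4·x^2: subtract (4)·f(x) = 4·x^2 + 11, leaving 7·x + 10 (coefficients mod 19)
The degree is now < 2, so this is the remainder. Hence a · b ≡ 7·x + 10 in F_19[x]/(f).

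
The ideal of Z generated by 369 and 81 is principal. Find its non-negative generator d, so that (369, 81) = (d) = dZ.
(369, 81) = (9); d = 9

In the PID Z, (a, b) is generated by gcd(a, b). Compute gcd(369, 81) with the extended Euclidean algorithm, tracking rows (r, s, t) with s·369 + t·81 = r:
  row A: (369, 1, 0)   [1·369 + 0·81 = 369]
  row B: (81, 0, 1)   [0·369 + 1·81 = 81]
  369 = 4·81 + 45   → row C = row A − 4·row B = (45, 1, −4)   [check: 1·369 − 4·81 = 45]
  81 = 1·45 + 36   → row D = row B − 1·row C = (36, −1, 5)   [check: −1·369 + 5·81 = 36]
  45 = 1·36 + 9   → row E = row C − 1·row D = (9, 2, −9)   [check: 2·369 − 9·81 = 9]
  36 = 4·9 + 0   → remainder 0, stop. gcd = 9 (last nonzero row E).
So gcd(369, 81) = 9, with Bézout identity 2·369 − 9·81 = 9. Containment (⊇): the Bézout identity exhibits 9 as an element of (369, 81), giving (9) ⊆ (369, 81). Containment (⊆): since 9 | 369 and 9 | 81 (369 = 9·41, 81 = 9·9), every Z-linear combination of 369 and 81 is divisible by 9, so (369, 81) ⊆ (9). Therefore (369, 81) = (9), d = 9.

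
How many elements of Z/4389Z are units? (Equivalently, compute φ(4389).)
Z/4389Z has φ(4389) = 2160 units

An element a ∈ Z/4389Z is a unit iff gcd(a, 4389) = 1, so the number of units is φ(4389). φ is multiplicative, with φ(p^e) = p^e − p^(e−1). Factorise 4389 = 3 · 7 · 11 · 19. Then
  φ(4389) = (3 − 1) · (7 − 1) · (11 − 1) · (19 − 1) = 2 · 6 · 10 · 18 = 2160.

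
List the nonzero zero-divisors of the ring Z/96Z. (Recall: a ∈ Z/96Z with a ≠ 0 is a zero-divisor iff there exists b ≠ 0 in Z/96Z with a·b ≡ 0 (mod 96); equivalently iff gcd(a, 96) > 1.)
An element a ∈ Z/96Z (with a ≠ 0) is a zero-divisor iff gcd(a, 96) > 1 (because a is a unit precisely when gcd(a, n) = 1, and in Z/nZ every nonzero, non-unit element is a zero-divisor). Scan a = 1, ..., 95 and keep those with gcd(a, 96) > 1:
  gcd(2, 96) = 2, gcd(3, 96) = 3, gcd(4, 96) = 4, gcd(6, 96) = 6, gcd(8, 96) = 8, gcd(9, 96) = 3, gcd(10, 96) = 2, gcd(12, 96) = 12, gcd(14, 96) = 2, gcd(15, 96) = 3, gcd(16, 96) = 16, gcd(18, 96) = 6, gcd(20, 96) = 4, gcd(21, 96) = 3, gcd(22, 96) = 2, gcd(24, 96) = 24, gcd(26, 96) = 2, gcd(27, 96) = 3, gcd(28, 96) = 4, gcd(30, 96) = 6, gcd(32, 96) = 32, gcd(33, 96) = 3, gcd(34, 96) = 2, gcd(36, 96) = 12, gcd(38, 96) = 2, gcd(39, 96) = 3, gcd(40, 96) = 8, gcd(42, 96) = 6, gcd(44, 96) = 4, gcd(45, 96) = 3, gcd(46, 96) = 2, gcd(48, 96) = 48, gcd(50, 96) = 2, gcd(51, 96) = 3, gcd(52, 96) = 4, gcd(54, 96) = 6, gcd(56, 96) = 8, gcd(57, 96) = 3, gcd(58, 96) = 2, gcd(60, 96) = 12, gcd(62, 96) = 2, gcd(63, 96) = 3, gcd(64, 96) = 32, gcd(66, 96) = 6, gcd(68, 96) = 4, gcd(69, 96) = 3, gcd(70, 96) = 2, gcd(72, 96) = 24, gcd(74, 96) = 2, gcd(75, 96) = 3, gcd(76, 96) = 4, gcd(78, 96) = 6, gcd(80, 96) = 16, gcd(81, 96) = 3, gcd(82, 96) = 2, gcd(84, 96) = 12, gcd(86, 96) = 2, gcd(87, 96) = 3, gcd(88, 96) = 8, gcd(90, 96) = 6, gcd(92, 96) = 4, gcd(93, 96) = 3, gcd(94, 96) = 2.
All other a ∈ {1, ..., 95} have gcd(a, 96) = 1 and are units. So the nonzero zero-divisors are exactly the 63 values of a appearing in this scan.

Final answer: nonzero zero-divisors of Z/96Z = {2, 3, 4, 6, 8, 9, 10, 12, 14, 15, 16, 18, 20, 21, 22, 24, 26, 27, 28, 30, 32, 33, 34, 36, 38, 39, 40, 42, 44, 45, 46, 48, 50, 51, 52, 54, 56, 57, 58, 60, 62, 63, 64, 66, 68, 69, 70, 72, 74, 75, 76, 78, 80, 81, 82, 84, 86, 87, 88, 90, 92, 93, 94}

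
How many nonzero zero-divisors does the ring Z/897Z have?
Z/897Z has 368 nonzero zero-divisors

In Z/897Z each nonzero element is either a unit (gcd with 897 is 1) or a zero-divisor (gcd > 1). The number of units is φ(897): factorise 897 = 3 · 13 · 23, so φ(897) = (3 − 1) · (13 − 1) · (23 − 1) = 2 · 12 · 22 = 528. The nonzero elements number 897 − 1 = 896. Hence the nonzero zero-divisors number 896 − 528 = 368.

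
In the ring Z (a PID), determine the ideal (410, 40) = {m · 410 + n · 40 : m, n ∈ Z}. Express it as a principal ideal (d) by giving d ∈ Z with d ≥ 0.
In the PID Z, (a, b) is generated by gcd(a, b). Compute gcd(410, 40) with the extended Euclidean algorithm, tracking rows (r, s, t) with s·410 + t·40 = r:
  row A: (410, 1, 0)   [1·410 + 0·40 = 410]
  row B: (40, 0, 1)   [0·410 + 1·40 = 40]
  410 = 10·40 + 10   → row C = row A − 10·row B = (10, 1, −10)   [check: 1·410 − 10·40 = 10]
  40 = 4·10 + 0   → remainder 0, stop. gcd = 10 (last nonzero row C).
So gcd(410, 40) = 10, with Bézout identity 1·410 − 10·40 = 10. Containment (⊇): the Bézout identity exhibits 10 as an element of (410, 40), giving (10) ⊆ (410, 40). Containment (⊆): since 10 | 410 and 10 | 40 (410 = 10·41, 40 = 10·4), every Z-linear combination of 410 and 40 is divisible by 10, so (410, 40) ⊆ (10). Therefore (410, 40) = (10), d = 10.

Final answer: (410, 40) = (10); d = 10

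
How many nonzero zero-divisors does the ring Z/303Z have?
In Z/303Z each nonzero element is either a unit (gcd with 303 is 1) or a zero-divisor (gcd > 1). The number of units is φ(303): factorise 303 = 3 · 101, so φ(303) = (3 − 1) · (101 − 1) = 2 · 100 = 200. The nonzero elements number 303 − 1 = 302. Hence the nonzero zero-divisors number 302 − 200 = 102.

Final answer: Z/303Z has 102 nonzero zero-divisors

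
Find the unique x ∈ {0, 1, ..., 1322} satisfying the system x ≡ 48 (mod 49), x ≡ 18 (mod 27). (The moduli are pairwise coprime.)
x ≡ 342 (mod 1323); the representative in [0, 1323) is 342

The moduli 49, 27 are pairwise coprime, so by the CRT there is a unique solution mod 49·27 = 1323.
Solve by successive substitution. Start with x ≡ 48 (mod 49).
  Combine with x ≡ 18 (mod 27): write x = 48 + 49·t and require 48 + 49·t ≡ 18 (mod 27), i.e. 49·t ≡ 18 − 48 ≡ 24 (mod 27). Since 49^(−1) ≡ 16 (mod 27) (49 ≡ 22 (mod 27)), t ≡ 16·24 ≡ 6 (mod 27). So x ≡ 48 + 49·6 = 342 (mod 1323).
Unique solution in [0, 1323): x = 342.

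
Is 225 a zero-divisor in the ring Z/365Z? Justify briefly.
gcd(225, 365) = 5 > 1, so 225 is not a unit in Z/365Z. In Z/nZ every nonzero non-unit is a zero-divisor: explicitly, take b = 365/gcd = 73 ≠ 0 (mod 365); then 225·73 = 16425 = 45·365, i.e. 225·73 ≡ 0 (mod 365). So 225 is a zero-divisor.

Final answer: YES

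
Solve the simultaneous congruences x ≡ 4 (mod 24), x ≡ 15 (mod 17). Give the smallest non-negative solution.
x ≡ 100 (mod 408); the representative in [0, 408) is 100

The moduli 24, 17 are pairwise coprime, so by the CRT there is a unique solution mod 24·17 = 408.
Solve by successive substitution. Start with x ≡ 4 (mod 24).
  Combine with x ≡ 15 (mod 17): write x = 4 + 24·t and require 4 + 24·t ≡ 15 (mod 17), i.e. 24·t ≡ 15 − 4 ≡ 11 (mod 17). Since 24^(−1) ≡ 5 (mod 17) (24 ≡ 7 (mod 17)), t ≡ 5·11 ≡ 4 (mod 17). So x ≡ 4 + 24·4 = 100 (mod 408).
Unique solution in [0, 408): x = 100.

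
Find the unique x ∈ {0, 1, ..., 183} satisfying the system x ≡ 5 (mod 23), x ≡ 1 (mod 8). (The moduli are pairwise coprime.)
x ≡ 97 (mod 184); the representative in [0, 184) is 97

The moduli 23, 8 are pairwise coprime, so by the CRT there is a unique solution mod 23·8 = 184.
Solve by successive substitution. Start with x ≡ 5 (mod 23).
  Combine with x ≡ 1 (mod 8): write x = 5 + 23·t and require 5 + 23·t ≡ 1 (mod 8), i.e. 23·t ≡ 1 − 5 ≡ 4 (mod 8). Since 23^(−1) ≡ 7 (mod 8) (23 ≡ 7 (mod 8)), t ≡ 7·4 ≡ 4 (mod 8). So x ≡ 5 + 23·4 = 97 (mod 184).
Unique solution in [0, 184): x = 97.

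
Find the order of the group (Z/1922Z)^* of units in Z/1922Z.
(Z/1922Z)^* consists of the classes a with gcd(a, 1922) = 1, so its order is φ(1922). φ is multiplicative, with φ(p^e) = p^e − p^(e−1). Factorise 1922 = 2 · 31^2. Then
  φ(1922) = (2 − 1) · (31^2 − 31^1) = 1 · 930 = 930.
Thus |(Z/1922Z)^*| = 930.

Final answer: |(Z/1922Z)^*| = 930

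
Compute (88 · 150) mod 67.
1

Reduce the factors first: 88 ≡ 21, 150 ≡ 16 (mod 67), so 88 · 150 ≡ 21 · 16 (mod 67). 21 · 16 = 336. Dividing by 67: 336 = 5·67 + 1. So (88 · 150) mod 67 = 1.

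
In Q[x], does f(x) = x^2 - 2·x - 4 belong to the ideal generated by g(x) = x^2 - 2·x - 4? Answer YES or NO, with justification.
In Q[x] the ideal (g) consists of all multiples of g, so f ∈ (g) iff g | f, i.e. iff the remainder of f on division by g is 0. Divide f by g (g is monic, so eliminate the leading term of the running remainder at each step):
  leading term x^2: subtract (1)·g(x) = x^2 - 2·x - 4, leaving 0
The remainder is 0, so f(x) = g(x) · h(x) with h(x) = 1. Hence g | f, i.e. f ∈ (g).

Final answer: YES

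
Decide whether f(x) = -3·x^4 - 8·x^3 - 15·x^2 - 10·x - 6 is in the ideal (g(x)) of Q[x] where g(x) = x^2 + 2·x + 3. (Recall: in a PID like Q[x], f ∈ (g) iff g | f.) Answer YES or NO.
YES

In Q[x] the ideal (g) consists of all multiples of g, so f ∈ (g) iff g | f, i.e. iff the remainder of f on division by g is 0. Divide f by g (g is monic, so eliminate the leading term of the running remainder at each step):
  leading term -3·x^4: subtract (-3·x^2)·g(x) = -3·x^4 - 6·x^3 - 9·x^2, leaving -2·x^3 - 6·x^2 - 10·x - 6
  leading term -2·x^3: subtract (-2·x)·g(x) = -2·x^3 - 4·x^2 - 6·x, leaving -2·x^2 - 4·x - 6
  leading term -2·x^2: subtract (-2)·g(x) = -2·x^2 - 4·x - 6, leaving 0
The remainder is 0, so f(x) = g(x) · h(x) with h(x) = -3·x^2 - 2·x - 2. Hence g | f, i.e. f ∈ (g).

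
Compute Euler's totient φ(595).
φ(595) = 384

φ is multiplicative, with φ(p^e) = p^e − p^(e−1). Factorise 595 = 5 · 7 · 17. Then
  φ(595) = (5 − 1) · (7 − 1) · (17 − 1) = 4 · 6 · 16 = 384.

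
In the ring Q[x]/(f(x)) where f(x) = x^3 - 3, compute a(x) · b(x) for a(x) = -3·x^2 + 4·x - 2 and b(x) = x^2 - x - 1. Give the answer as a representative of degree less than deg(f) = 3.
a · b ≡ -3·x^2 - 11·x + 23 (mod f(x))

First multiply in Q[x] without reducing: a · b = -3·x^4 + 7·x^3 - 3·x^2 - 2·x + 2. Now divide by f(x) = x^3 - 3, eliminating the leading term at each step:
  leading term -3·x^4: subtract (-3·x)·f(x) = -3·x^4 + 9·x, leaving 7·x^3 - 3·x^2 - 11·x + 2
  leading term 7·x^3: subtract (7)·f(x) = 7·x^3 - 21, leaving -3·x^2 - 11·x + 23
The degree is now < 3, so this is the remainder. Hence a · b ≡ -3·x^2 - 11·x + 23 in Q[x]/(f).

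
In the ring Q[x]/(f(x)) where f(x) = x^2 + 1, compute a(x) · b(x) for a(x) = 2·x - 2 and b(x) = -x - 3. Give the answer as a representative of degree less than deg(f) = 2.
First multiply in Q[x] without reducing: a · b = -2·x^2 - 4·x + 6. Now divide by f(x) = x^2 + 1, eliminating the leading term at each step:
  leading term -2·x^2: subtract (-2)·f(x) = -2·x^2 - 2, leaving 8 - 4·x
The degree is now < 2, so this is the remainder. Hence a · b ≡ 8 - 4·x in Q[x]/(f).

Final answer: a · b ≡ 8 - 4·x (mod f(x))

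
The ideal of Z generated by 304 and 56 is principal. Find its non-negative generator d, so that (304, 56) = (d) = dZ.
(304, 56) = (8); d = 8

In the PID Z, (a, b) is generated by gcd(a, b). Compute gcd(304, 56) with the extended Euclidean algorithm, tracking rows (r, s, t) with s·304 + t·56 = r:
  row A: (304, 1, 0)   [1·304 + 0·56 = 304]
  row B: (56, 0, 1)   [0·304 + 1·56 = 56]
  304 = 5·56 + 24   → row C = row A − 5·row B = (24, 1, −5)   [check: 1·304 − 5·56 = 24]
  56 = 2·24 + 8   → row D = row B − 2·row C = (8, −2, 11)   [check: −2·304 + 11·56 = 8]
  24 = 3·8 + 0   → remainder 0, stop. gcd = 8 (last nonzero row D).
So gcd(304, 56) = 8, with Bézout identity −2·304 + 11·56 = 8. Containment (⊇): the Bézout identity exhibits 8 as an element of (304, 56), giving (8) ⊆ (304, 56). Containment (⊆): since 8 | 304 and 8 | 56 (304 = 8·38, 56 = 8·7), every Z-linear combination of 304 and 56 is divisible by 8, so (304, 56) ⊆ (8). Therefore (304, 56) = (8), d = 8.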